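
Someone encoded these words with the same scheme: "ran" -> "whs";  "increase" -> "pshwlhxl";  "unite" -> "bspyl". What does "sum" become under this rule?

The shift depends on letter class: consonant r→w is +5, but vowel a→h is +7. Vowels shift forward by 7 and consonants shift forward by 5.
On sum: s(cons)+5=x, u(vowel)+7=b, m(cons)+5=r.

xbr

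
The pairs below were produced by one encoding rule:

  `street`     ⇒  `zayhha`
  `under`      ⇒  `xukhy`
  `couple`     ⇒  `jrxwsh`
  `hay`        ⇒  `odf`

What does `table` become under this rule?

The shift depends on letter class: consonant s→z is +7, but vowel e→h is +3. The rule splits by letter class: vowels +3, consonants +7.
For table: t(cons)+7=a, a(vowel)+3=d, b(cons)+7=i, l(cons)+7=s, e(vowel)+3=h.

adish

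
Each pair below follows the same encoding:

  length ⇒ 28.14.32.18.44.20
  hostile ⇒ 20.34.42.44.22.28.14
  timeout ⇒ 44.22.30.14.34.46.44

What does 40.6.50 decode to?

l(#12)→28 and e(#5)→14: differences scale by 2, so n = 2·pos + 4. The formula is n = 2×(alphabet index, a=1) + 4.
Undoing it on 40.6.50: 40→(40−4)÷2=18=r, 6→(6−4)÷2=1=a, 50→(50−4)÷2=23=w.

raw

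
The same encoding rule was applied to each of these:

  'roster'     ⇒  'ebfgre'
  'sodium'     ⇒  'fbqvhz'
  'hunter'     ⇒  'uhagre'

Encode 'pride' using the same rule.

Compare letters: r→e is +13, o→b is +13, s→f is +13 — a constant shift. Each letter is shifted forward by 13 in the alphabet (a Caesar shift of +13).
Applying it to pride: p+13=c, r+13=e, i+13=v, d+13=q, e+13=r.

cevqr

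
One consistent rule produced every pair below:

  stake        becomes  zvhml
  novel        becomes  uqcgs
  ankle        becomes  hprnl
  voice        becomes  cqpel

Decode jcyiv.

cargo

Shifts by position in stake: pos 0: s→z (+7), pos 1: t→v (+2), pos 2: a→h (+7), pos 3: k→m (+2) — repeating every 2. A repeating key of period 2 is used — shifts +7, +2 over and over.
Reversing it on jcyiv: j−7=c, c−2=a, y−7=r, i−2=g, v−7=o.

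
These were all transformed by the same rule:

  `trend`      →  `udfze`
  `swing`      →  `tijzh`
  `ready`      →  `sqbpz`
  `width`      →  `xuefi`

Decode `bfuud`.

Shifts by position in trend: pos 0: t→u (+1), pos 1: r→d (+12), pos 2: e→f (+1), pos 3: n→z (+12) — repeating every 2. It's a Vigenère-style cipher with numeric key [1,12]: position i shifts by key[i mod 2].
Reversing it on bfuud: b−1=a, f−12=t, u−1=t, u−12=i, d−1=c.

attic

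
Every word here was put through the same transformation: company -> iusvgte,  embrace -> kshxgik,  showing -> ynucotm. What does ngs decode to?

ham

Compare letters: c→i is +6, o→u is +6, m→s is +6 — a constant shift. Every letter moves 6 places later in the alphabet, wrapping around z→a.
Reversing it on ngs: n−6=h, g−6=a, s−6=m.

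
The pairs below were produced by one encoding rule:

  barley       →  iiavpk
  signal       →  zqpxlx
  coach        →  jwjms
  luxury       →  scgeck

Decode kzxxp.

In barley: b→i is +7, a→i is +8, r→a is +9, l→v is +10 — the shift increases by 1 each position. The shift increases by 1 at each position, starting from +7: 7, 8, 9, ….
Decoding kzxxp: k−7=d, z−8=r, x−9=o, x−10=n, p−11=e.

drone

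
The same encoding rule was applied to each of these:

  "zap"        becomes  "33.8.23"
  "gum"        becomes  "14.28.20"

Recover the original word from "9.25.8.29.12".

brave

z is letter #26 and maps to 33: an offset of 7. Letters become their 1-based position plus 7 (so a→8, b→9, …).
Reversing it on 9.25.8.29.12: 9→(9−7)÷1=2=b, 25→(25−7)÷1=18=r, 8→(8−7)÷1=1=a, 29→(29−7)÷1=22=v, 12→(12−7)÷1=5=e.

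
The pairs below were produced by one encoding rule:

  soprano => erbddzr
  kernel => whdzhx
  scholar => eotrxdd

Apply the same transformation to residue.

The shift depends on letter class: consonant s→e is +12, but vowel o→r is +3. The rule splits by letter class: vowels +3, consonants +12.
Applying it to residue: r(cons)+12=d, e(vowel)+3=h, s(cons)+12=e, i(vowel)+3=l, d(cons)+12=p, u(vowel)+3=x, e(vowel)+3=h.

dhelpxh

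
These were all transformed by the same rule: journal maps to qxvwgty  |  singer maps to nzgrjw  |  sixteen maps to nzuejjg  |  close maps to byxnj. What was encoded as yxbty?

local

Each letter's alphabet position (a=0..z=25) is mapped through 17·x+19 mod 26 — an affine cipher.
Decoding yxbty: y(24)→23·(24−19)≡11=l; x(23)→23·(23−19)≡14=o; b(1)→23·(1−19)≡2=c; t(19)→23·(19−19)≡0=a; y(24)→23·(24−19)≡11=l (all mod 26).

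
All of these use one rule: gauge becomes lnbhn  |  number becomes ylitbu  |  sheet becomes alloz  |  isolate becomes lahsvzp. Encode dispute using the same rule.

labwzpk

The output letters match the input read backwards, each shifted +7: gauge reversed is eguag. Read the word backwards and shift each letter +7.
On dispute: reverse → etupsid; then shift: e+7=l, t+7=a, u+7=b, p+7=w, s+7=z, i+7=p, d+7=k.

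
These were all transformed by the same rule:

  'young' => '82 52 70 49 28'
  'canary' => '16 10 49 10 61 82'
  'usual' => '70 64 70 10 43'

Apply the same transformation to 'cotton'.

16 52 67 67 52 49

y(#25)→82 and o(#15)→52: differences scale by 3, so n = 3·pos + 7. The formula is n = 3×(alphabet index, a=1) + 7.
For cotton: c=3→16, o=15→52, t=20→67, t=20→67, o=15→52, n=14→49.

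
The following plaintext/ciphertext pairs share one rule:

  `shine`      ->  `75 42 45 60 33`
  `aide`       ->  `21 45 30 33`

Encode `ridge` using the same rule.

s(#19)→75 and h(#8)→42: differences scale by 3, so n = 3·pos + 18. The formula is n = 3×(alphabet index, a=1) + 18.
For ridge: r=18→72, i=9→45, d=4→30, g=7→39, e=5→33.

72 45 30 39 33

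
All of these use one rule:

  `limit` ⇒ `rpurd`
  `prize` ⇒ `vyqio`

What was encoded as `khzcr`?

earth

In limit: l→r is +6, i→p is +7, m→u is +8, i→r is +9 — the shift increases by 1 each position. The shift increases by 1 at each position, starting from +6: 6, 7, 8, ….
Reversing it on khzcr: k−6=e, h−7=a, z−8=r, c−9=t, r−10=h.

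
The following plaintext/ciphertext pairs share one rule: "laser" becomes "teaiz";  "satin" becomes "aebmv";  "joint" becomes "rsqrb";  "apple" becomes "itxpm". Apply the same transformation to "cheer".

klmiz

Shifts by position in laser: pos 0: l→t (+8), pos 1: a→e (+4), pos 2: s→a (+8), pos 3: e→i (+4) — repeating every 2. It's a Vigenère-style cipher with numeric key [8,4]: position i shifts by key[i mod 2].
On cheer: c+8=k, h+4=l, e+8=m, e+4=i, r+8=z.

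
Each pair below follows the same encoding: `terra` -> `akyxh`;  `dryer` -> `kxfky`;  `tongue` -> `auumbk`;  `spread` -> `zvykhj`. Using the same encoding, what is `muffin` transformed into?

tamlpt

It's a Vigenère-style cipher with numeric key [7,6]: position i shifts by key[i mod 2].
Applying it to muffin: m+7=t, u+6=a, f+7=m, f+6=l, i+7=p, n+6=t.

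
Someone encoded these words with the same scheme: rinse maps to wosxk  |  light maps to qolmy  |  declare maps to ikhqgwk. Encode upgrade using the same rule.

The shift depends on letter class: consonant r→w is +5, but vowel i→o is +6. Vowels shift forward by 6 and consonants shift forward by 5.
On upgrade: u(vowel)+6=a, p(cons)+5=u, g(cons)+5=l, r(cons)+5=w, a(vowel)+6=g, d(cons)+5=i, e(vowel)+6=k.

aulwgik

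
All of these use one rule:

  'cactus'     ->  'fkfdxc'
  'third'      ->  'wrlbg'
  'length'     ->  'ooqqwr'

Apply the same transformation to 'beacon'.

eodmrx

Shifts by position in cactus: pos 0: c→f (+3), pos 1: a→k (+10), pos 2: c→f (+3), pos 3: t→d (+10) — repeating every 2. A repeating key of period 2 is used — shifts +3, +10 over and over.
Applying it to beacon: b+3=e, e+10=o, a+3=d, c+10=m, o+3=r, n+10=x.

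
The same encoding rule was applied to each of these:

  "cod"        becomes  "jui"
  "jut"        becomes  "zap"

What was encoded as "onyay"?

sushi

The word is reversed, then every letter is shifted forward by 6.
Reversing it on onyay: shift back: o−6=i, n−6=h, y−6=s, a−6=u, y−6=s → ihsus; then reverse → sushi.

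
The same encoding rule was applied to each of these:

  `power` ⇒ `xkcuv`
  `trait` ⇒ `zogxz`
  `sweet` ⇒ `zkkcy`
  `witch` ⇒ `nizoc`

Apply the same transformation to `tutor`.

The output letters match the input read backwards, each shifted +6: power reversed is rewop. Read the word backwards and shift each letter +6.
On tutor: reverse → rotut; then shift: r+6=x, o+6=u, t+6=z, u+6=a, t+6=z.

xuzaz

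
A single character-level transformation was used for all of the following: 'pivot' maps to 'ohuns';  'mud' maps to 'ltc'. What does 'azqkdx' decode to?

barley

Every letter moves 25 places later in the alphabet, wrapping around z→a.
Reversing it on azqkdx: a−25=b, z−25=a, q−25=r, k−25=l, d−25=e, x−25=y.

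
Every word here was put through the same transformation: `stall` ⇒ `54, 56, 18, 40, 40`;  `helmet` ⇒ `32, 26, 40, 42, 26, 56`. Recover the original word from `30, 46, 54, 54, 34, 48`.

s(#19)→54 and t(#20)→56: differences scale by 2, so n = 2·pos + 16. The formula is n = 2×(alphabet index, a=1) + 16.
Decoding 30, 46, 54, 54, 34, 48: 30→(30−16)÷2=7=g, 46→(46−16)÷2=15=o, 54→(54−16)÷2=19=s, 54→(54−16)÷2=19=s, 34→(34−16)÷2=9=i, 48→(48−16)÷2=16=p.

gossip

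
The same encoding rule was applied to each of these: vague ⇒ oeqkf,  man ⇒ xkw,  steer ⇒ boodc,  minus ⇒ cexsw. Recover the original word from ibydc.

story

The output letters match the input read backwards, each shifted +10: vague reversed is eugav. Read the word backwards and shift each letter +10.
Decoding ibydc: shift back: i−10=y, b−10=r, y−10=o, d−10=t, c−10=s → yrots; then reverse → story.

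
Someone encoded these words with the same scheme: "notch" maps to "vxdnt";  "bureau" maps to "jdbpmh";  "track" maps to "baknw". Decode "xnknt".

peach

In notch: n→v is +8, o→x is +9, t→d is +10, c→n is +11 — the shift increases by 1 each position. Each letter shifts forward by (position + 8), i.e. 8, 9, 10, … — the shift grows by one for each successive letter.
Undoing it on xnknt: x−8=p, n−9=e, k−10=a, n−11=c, t−12=h.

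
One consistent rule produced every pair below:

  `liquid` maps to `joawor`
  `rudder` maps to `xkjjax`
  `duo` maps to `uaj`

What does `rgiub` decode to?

Two steps: reverse the string, then apply a Caesar shift of +6.
Decoding rgiub: shift back: r−6=l, g−6=a, i−6=c, u−6=o, b−6=v → lacov; then reverse → vocal.

vocal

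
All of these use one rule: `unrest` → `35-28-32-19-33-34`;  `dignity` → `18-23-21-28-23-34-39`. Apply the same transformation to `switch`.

33-37-23-34-17-22

u is letter #21 and maps to 35: an offset of 14. Each letter is replaced by its alphabet position (a=1..z=26) + 14.
On switch: s=19→33, w=23→37, i=9→23, t=20→34, c=3→17, h=8→22.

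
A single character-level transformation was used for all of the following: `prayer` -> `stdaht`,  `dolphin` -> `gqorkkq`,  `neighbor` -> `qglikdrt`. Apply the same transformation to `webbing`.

Shifts by position in prayer: pos 0: p→s (+3), pos 1: r→t (+2), pos 2: a→d (+3), pos 3: y→a (+2) — repeating every 2. A repeating key of period 2 is used — shifts +3, +2 over and over.
For webbing: w+3=z, e+2=g, b+3=e, b+2=d, i+3=l, n+2=p, g+3=j.

zgedlpj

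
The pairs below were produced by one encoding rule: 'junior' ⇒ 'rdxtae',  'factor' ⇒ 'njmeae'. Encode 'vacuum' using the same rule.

djmfgz

In junior: j→r is +8, u→d is +9, n→x is +10, i→t is +11 — the shift increases by 1 each position. Each letter shifts forward by (position + 8), i.e. 8, 9, 10, … — the shift grows by one for each successive letter.
For vacuum: v+8=d, a+9=j, c+10=m, u+11=f, u+12=g, m+13=z.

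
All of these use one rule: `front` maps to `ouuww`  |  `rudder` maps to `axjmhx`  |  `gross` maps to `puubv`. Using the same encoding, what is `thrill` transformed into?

ckxror

It's a Vigenère-style cipher with numeric key [9,3,6]: position i shifts by key[i mod 3].
On thrill: t+9=c, h+3=k, r+6=x, i+9=r, l+3=o, l+6=r.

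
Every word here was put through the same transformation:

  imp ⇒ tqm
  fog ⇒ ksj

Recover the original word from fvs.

orb

The output letters match the input read backwards, each shifted +4: imp reversed is pmi. Two steps: reverse the string, then apply a Caesar shift of +4.
Reversing it on fvs: shift back: f−4=b, v−4=r, s−4=o → bro; then reverse → orb.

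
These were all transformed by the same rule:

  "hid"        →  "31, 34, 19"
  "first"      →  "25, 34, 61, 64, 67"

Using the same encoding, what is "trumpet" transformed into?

h(#8)→31 and i(#9)→34: differences scale by 3, so n = 3·pos + 7. With a=1..z=26, the number is 3·pos + 7.
For trumpet: t=20→67, r=18→61, u=21→70, m=13→46, p=16→55, e=5→22, t=20→67.

67, 61, 70, 46, 55, 22, 67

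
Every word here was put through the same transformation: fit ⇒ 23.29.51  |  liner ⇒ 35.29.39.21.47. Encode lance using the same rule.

35.13.39.17.21

The formula is n = 2×(alphabet index, a=1) + 11.
On lance: l=12→35, a=1→13, n=14→39, c=3→17, e=5→21.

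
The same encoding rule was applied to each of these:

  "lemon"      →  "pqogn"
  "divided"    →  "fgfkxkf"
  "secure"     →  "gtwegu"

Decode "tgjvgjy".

whether

The output letters match the input read backwards, each shifted +2: lemon reversed is nomel. Read the word backwards and shift each letter +2.
Reversing it on tgjvgjy: shift back: t−2=r, g−2=e, j−2=h, v−2=t, g−2=e, j−2=h, y−2=w → rehtehw; then reverse → whether.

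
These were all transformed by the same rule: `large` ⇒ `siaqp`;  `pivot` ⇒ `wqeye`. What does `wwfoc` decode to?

The shift increases by 1 at each position, starting from +7: 7, 8, 9, ….
Undoing it on wwfoc: w−7=p, w−8=o, f−9=w, o−10=e, c−11=r.

power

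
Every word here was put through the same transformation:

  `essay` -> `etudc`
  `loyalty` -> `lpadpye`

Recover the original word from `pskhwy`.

priest

In essay: e→e is +0, s→t is +1, s→u is +2, a→d is +3 — the shift increases by 1 each position. Each letter shifts forward by its position index (0, 1, 2, …) — the shift grows by one for each successive letter.
Undoing it on pskhwy: p−0=p, s−1=r, k−2=i, h−3=e, w−4=s, y−5=t.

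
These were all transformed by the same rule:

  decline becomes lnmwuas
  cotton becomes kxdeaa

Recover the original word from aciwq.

In decline: d→l is +8, e→n is +9, c→m is +10, l→w is +11 — the shift increases by 1 each position. Each letter shifts forward by (position + 8), i.e. 8, 9, 10, … — the shift grows by one for each successive letter.
Decoding aciwq: a−8=s, c−9=t, i−10=y, w−11=l, q−12=e.

style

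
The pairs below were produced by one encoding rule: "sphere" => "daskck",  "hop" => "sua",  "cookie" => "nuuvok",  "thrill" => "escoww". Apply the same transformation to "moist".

xuode

The shift depends on letter class: consonant s→d is +11, but vowel e→k is +6. Vowels shift forward by 6 and consonants shift forward by 11.
On moist: m(cons)+11=x, o(vowel)+6=u, i(vowel)+6=o, s(cons)+11=d, t(cons)+11=e.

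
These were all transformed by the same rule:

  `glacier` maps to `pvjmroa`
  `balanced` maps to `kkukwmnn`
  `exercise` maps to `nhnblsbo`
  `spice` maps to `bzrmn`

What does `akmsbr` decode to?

The shifts repeat in a cycle of length 2: positions 0,1,… shift by +9, +10, then the pattern repeats.
Decoding akmsbr: a−9=r, k−10=a, m−9=d, s−10=i, b−9=s, r−10=h.

radish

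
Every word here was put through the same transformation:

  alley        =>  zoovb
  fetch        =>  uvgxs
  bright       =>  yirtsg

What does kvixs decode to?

Each pair mirrors across the alphabet (a↔z, l↔o, l↔o): positions sum to 25. Letters are reflected about the middle of the alphabet (position → 25−position): Atbash.
Decoding kvixs: k↔p, v↔e, i↔r, x↔c, s↔h.

perch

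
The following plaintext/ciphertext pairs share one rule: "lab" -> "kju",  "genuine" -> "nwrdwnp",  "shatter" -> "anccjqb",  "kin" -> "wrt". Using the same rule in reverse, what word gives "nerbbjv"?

massive

The output letters match the input read backwards, each shifted +9: lab reversed is bal. The word is reversed, then every letter is shifted forward by 9.
Decoding nerbbjv: shift back: n−9=e, e−9=v, r−9=i, b−9=s, b−9=s, j−9=a, v−9=m → evissam; then reverse → massive.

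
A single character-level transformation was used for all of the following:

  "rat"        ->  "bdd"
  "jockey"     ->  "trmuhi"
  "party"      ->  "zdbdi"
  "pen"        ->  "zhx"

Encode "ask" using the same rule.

The shift depends on letter class: consonant r→b is +10, but vowel a→d is +3. The rule splits by letter class: vowels +3, consonants +10.
For ask: a(vowel)+3=d, s(cons)+10=c, k(cons)+10=u.

dcu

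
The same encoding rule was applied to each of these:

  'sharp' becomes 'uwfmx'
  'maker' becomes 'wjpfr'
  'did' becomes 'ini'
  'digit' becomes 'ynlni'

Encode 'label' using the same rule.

Read the word backwards and shift each letter +5.
On label: reverse → lebal; then shift: l+5=q, e+5=j, b+5=g, a+5=f, l+5=q.

qjgfq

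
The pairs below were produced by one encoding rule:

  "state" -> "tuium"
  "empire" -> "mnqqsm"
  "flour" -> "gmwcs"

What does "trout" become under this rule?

uswcu

The shift depends on letter class: consonant s→t is +1, but vowel a→i is +8. The rule splits by letter class: vowels +8, consonants +1.
For trout: t(cons)+1=u, r(cons)+1=s, o(vowel)+8=w, u(vowel)+8=c, t(cons)+1=u.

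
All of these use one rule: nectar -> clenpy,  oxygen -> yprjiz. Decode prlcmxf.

umbrage

The output letters match the input read backwards, each shifted +11: nectar reversed is ratcen. The word is reversed, then every letter is shifted forward by 11.
Decoding prlcmxf: shift back: p−11=e, r−11=g, l−11=a, c−11=r, m−11=b, x−11=m, f−11=u → egarbmu; then reverse → umbrage.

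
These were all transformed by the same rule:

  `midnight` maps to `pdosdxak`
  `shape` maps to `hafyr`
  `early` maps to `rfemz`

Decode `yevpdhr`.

promise

Treating letters as 0–25, the rule is x ↦ 3x + 5 (mod 26).
Reversing it on yevpdhr: y(24)→9·(24−5)≡15=p; e(4)→9·(4−5)≡17=r; v(21)→9·(21−5)≡14=o; p(15)→9·(15−5)≡12=m; d(3)→9·(3−5)≡8=i; h(7)→9·(7−5)≡18=s; r(17)→9·(17−5)≡4=e (all mod 26).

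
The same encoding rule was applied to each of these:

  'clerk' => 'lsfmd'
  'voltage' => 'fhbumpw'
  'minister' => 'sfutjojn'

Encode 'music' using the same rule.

The output letters match the input read backwards, each shifted +1: clerk reversed is krelc. Read the word backwards and shift each letter +1.
On music: reverse → cisum; then shift: c+1=d, i+1=j, s+1=t, u+1=v, m+1=n.

djtvn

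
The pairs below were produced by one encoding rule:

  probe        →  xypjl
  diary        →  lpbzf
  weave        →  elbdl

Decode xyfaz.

press

Shifts by position in probe: pos 0: p→x (+8), pos 1: r→y (+7), pos 2: o→p (+1), pos 3: b→j (+8), pos 4: e→l (+7) — repeating every 3. A repeating key of period 3 is used — shifts +8, +7, +1 over and over.
Reversing it on xyfaz: x−8=p, y−7=r, f−1=e, a−8=s, z−7=s.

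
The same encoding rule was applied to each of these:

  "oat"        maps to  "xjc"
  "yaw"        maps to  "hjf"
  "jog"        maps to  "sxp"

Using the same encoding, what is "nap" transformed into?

wjy

Compare letters: o→x is +9, a→j is +9, t→c is +9 — a constant shift. This is a Caesar cipher with shift 9.
Applying it to nap: n+9=w, a+9=j, p+9=y.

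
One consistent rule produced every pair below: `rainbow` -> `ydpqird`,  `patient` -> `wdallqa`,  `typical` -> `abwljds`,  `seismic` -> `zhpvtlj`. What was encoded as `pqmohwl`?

The shifts repeat in a cycle of length 2: positions 0,1,… shift by +7, +3, then the pattern repeats.
Decoding pqmohwl: p−7=i, q−3=n, m−7=f, o−3=l, h−7=a, w−3=t, l−7=e.

inflate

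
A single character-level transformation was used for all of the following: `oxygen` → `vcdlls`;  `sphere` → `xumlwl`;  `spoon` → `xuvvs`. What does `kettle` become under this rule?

The shift depends on letter class: consonant x→c is +5, but vowel o→v is +7. The rule splits by letter class: vowels +7, consonants +5.
Applying it to kettle: k(cons)+5=p, e(vowel)+7=l, t(cons)+5=y, t(cons)+5=y, l(cons)+5=q, e(vowel)+7=l.

plyyql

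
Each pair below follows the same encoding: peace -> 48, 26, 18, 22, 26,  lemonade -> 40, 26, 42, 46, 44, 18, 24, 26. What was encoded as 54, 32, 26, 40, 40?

shell

p(#16)→48 and e(#5)→26: differences scale by 2, so n = 2·pos + 16. The formula is n = 2×(alphabet index, a=1) + 16.
Decoding 54, 32, 26, 40, 40: 54→(54−16)÷2=19=s, 32→(32−16)÷2=8=h, 26→(26−16)÷2=5=e, 40→(40−16)÷2=12=l, 40→(40−16)÷2=12=l.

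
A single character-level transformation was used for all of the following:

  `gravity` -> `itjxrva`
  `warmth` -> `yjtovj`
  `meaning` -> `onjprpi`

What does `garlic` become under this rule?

Vowels shift forward by 9 and consonants shift forward by 2.
Applying it to garlic: g(cons)+2=i, a(vowel)+9=j, r(cons)+2=t, l(cons)+2=n, i(vowel)+9=r, c(cons)+2=e.

ijtnre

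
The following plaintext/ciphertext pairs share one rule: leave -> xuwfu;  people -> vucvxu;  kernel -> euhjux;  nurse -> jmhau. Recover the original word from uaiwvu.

This is an affine cipher: with a=0,…,z=25, each position x becomes (19x+22) mod 26.
Reversing it on uaiwvu: u(20)→11·(20−22)≡4=e; a(0)→11·(0−22)≡18=s; i(8)→11·(8−22)≡2=c; w(22)→11·(22−22)≡0=a; v(21)→11·(21−22)≡15=p; u(20)→11·(20−22)≡4=e (all mod 26).

escape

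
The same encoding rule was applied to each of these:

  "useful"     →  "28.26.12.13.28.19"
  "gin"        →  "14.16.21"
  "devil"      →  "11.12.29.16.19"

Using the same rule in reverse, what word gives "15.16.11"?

hid

u is letter #21 and maps to 28: an offset of 7. Letters become their 1-based position plus 7 (so a→8, b→9, …).
Undoing it on 15.16.11: 15→(15−7)÷1=8=h, 16→(16−7)÷1=9=i, 11→(11−7)÷1=4=d.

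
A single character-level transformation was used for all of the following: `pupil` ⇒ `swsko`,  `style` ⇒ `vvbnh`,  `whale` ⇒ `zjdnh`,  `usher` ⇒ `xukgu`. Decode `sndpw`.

plant

Shifts by position in pupil: pos 0: p→s (+3), pos 1: u→w (+2), pos 2: p→s (+3), pos 3: i→k (+2) — repeating every 2. A repeating key of period 2 is used — shifts +3, +2 over and over.
Decoding sndpw: s−3=p, n−2=l, d−3=a, p−2=n, w−3=t.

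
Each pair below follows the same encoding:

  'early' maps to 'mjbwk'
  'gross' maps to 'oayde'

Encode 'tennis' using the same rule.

In early: e→m is +8, a→j is +9, r→b is +10, l→w is +11 — the shift increases by 1 each position. The shift increases by 1 at each position, starting from +8: 8, 9, 10, ….
For tennis: t+8=b, e+9=n, n+10=x, n+11=y, i+12=u, s+13=f.

bnxyuf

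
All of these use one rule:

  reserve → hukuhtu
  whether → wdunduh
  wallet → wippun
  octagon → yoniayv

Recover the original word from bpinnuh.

platter

r(17)→h(7) and e(4)→u(20) fit y≡3x+8 (mod 26); the inverse of 3 mod 26 is 9. Treating letters as 0–25, the rule is x ↦ 3x + 8 (mod 26).
Reversing it on bpinnuh: b(1)→9·(1−8)≡15=p; p(15)→9·(15−8)≡11=l; i(8)→9·(8−8)≡0=a; n(13)→9·(13−8)≡19=t; n(13)→9·(13−8)≡19=t; u(20)→9·(20−8)≡4=e; h(7)→9·(7−8)≡17=r (all mod 26).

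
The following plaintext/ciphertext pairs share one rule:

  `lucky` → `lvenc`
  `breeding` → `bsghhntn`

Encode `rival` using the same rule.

In lucky: l→l is +0, u→v is +1, c→e is +2, k→n is +3 — the shift increases by 1 each position. Each letter shifts forward by its position index (0, 1, 2, …) — the shift grows by one for each successive letter.
On rival: r+0=r, i+1=j, v+2=x, a+3=d, l+4=p.

rjxdp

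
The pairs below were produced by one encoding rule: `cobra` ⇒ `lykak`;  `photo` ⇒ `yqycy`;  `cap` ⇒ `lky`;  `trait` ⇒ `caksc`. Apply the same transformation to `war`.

fka

The shift depends on letter class: consonant c→l is +9, but vowel o→y is +10. Two shifts are in play — +10 for a/e/i/o/u, +9 for every other letter.
Applying it to war: w(cons)+9=f, a(vowel)+10=k, r(cons)+9=a.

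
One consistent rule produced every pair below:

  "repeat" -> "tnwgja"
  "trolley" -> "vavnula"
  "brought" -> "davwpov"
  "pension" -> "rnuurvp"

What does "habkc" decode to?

fruit

It's a Vigenère-style cipher with numeric key [2,9,7]: position i shifts by key[i mod 3].
Undoing it on habkc: h−2=f, a−9=r, b−7=u, k−2=i, c−9=t.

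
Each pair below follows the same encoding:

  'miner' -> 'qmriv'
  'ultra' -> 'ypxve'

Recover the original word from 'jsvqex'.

format

Compare letters: m→q is +4, i→m is +4, n→r is +4 — a constant shift. Every letter moves 4 places later in the alphabet, wrapping around z→a.
Reversing it on jsvqex: j−4=f, s−4=o, v−4=r, q−4=m, e−4=a, x−4=t.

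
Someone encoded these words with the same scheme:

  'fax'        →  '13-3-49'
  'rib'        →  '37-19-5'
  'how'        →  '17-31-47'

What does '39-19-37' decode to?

f(#6)→13 and a(#1)→3: differences scale by 2, so n = 2·pos + 1. The formula is n = 2×(alphabet index, a=1) + 1.
Decoding 39-19-37: 39→(39−1)÷2=19=s, 19→(19−1)÷2=9=i, 37→(37−1)÷2=18=r.

sir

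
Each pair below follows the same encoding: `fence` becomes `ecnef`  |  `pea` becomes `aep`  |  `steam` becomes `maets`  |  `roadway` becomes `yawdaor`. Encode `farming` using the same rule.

gnimraf

The word is simply reversed.
For farming: reverse → gnimraf.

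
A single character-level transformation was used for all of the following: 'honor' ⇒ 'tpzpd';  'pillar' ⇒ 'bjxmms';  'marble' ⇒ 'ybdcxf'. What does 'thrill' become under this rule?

fidjxm

Shifts by position in honor: pos 0: h→t (+12), pos 1: o→p (+1), pos 2: n→z (+12), pos 3: o→p (+1) — repeating every 2. It's a Vigenère-style cipher with numeric key [12,1]: position i shifts by key[i mod 2].
On thrill: t+12=f, h+1=i, r+12=d, i+1=j, l+12=x, l+1=m.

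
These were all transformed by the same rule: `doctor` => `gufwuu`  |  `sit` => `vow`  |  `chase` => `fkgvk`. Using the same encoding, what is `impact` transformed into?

opsgfw

The shift depends on letter class: consonant d→g is +3, but vowel o→u is +6. The rule splits by letter class: vowels +6, consonants +3.
Applying it to impact: i(vowel)+6=o, m(cons)+3=p, p(cons)+3=s, a(vowel)+6=g, c(cons)+3=f, t(cons)+3=w.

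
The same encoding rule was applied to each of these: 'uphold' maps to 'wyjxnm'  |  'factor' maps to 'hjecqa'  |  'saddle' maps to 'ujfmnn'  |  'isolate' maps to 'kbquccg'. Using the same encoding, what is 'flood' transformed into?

huqxf

Shifts by position in uphold: pos 0: u→w (+2), pos 1: p→y (+9), pos 2: h→j (+2), pos 3: o→x (+9) — repeating every 2. A repeating key of period 2 is used — shifts +2, +9 over and over.
For flood: f+2=h, l+9=u, o+2=q, o+9=x, d+2=f.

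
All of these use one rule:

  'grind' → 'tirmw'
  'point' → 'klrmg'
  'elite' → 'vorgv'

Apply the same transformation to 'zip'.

ark

Each pair mirrors across the alphabet (g↔t, r↔i, i↔r): positions sum to 25. This is the alphabet-reversal cipher (Atbash): a becomes z, b becomes y, etc.
Applying it to zip: z↔a, i↔r, p↔k.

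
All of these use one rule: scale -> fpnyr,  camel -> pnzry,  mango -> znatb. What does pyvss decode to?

cliff

Compare letters: s→f is +13, c→p is +13, a→n is +13 — a constant shift. Each letter is shifted forward by 13 in the alphabet (a Caesar shift of +13).
Decoding pyvss: p−13=c, y−13=l, v−13=i, s−13=f, s−13=f.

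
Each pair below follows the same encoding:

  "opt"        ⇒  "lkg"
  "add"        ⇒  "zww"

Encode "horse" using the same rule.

Each pair mirrors across the alphabet (o↔l, p↔k, t↔g): positions sum to 25. Letters are reflected about the middle of the alphabet (position → 25−position): Atbash.
On horse: h↔s, o↔l, r↔i, s↔h, e↔v.

slihv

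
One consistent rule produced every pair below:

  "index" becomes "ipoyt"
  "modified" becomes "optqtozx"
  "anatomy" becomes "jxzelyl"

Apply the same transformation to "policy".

The output letters match the input read backwards, each shifted +11: index reversed is xedni. The word is reversed, then every letter is shifted forward by 11.
For policy: reverse → ycilop; then shift: y+11=j, c+11=n, i+11=t, l+11=w, o+11=z, p+11=a.

jntwza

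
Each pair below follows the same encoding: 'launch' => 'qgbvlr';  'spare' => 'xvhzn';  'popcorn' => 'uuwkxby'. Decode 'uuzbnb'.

poster

In launch: l→q is +5, a→g is +6, u→b is +7, n→v is +8 — the shift increases by 1 each position. The shift increases by 1 at each position, starting from +5: 5, 6, 7, ….
Undoing it on uuzbnb: u−5=p, u−6=o, z−7=s, b−8=t, n−9=e, b−10=r.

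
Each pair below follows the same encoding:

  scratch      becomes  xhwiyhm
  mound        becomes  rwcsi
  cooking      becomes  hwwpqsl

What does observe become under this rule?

wgxmwam

The shift depends on letter class: consonant s→x is +5, but vowel a→i is +8. Two shifts are in play — +8 for a/e/i/o/u, +5 for every other letter.
Applying it to observe: o(vowel)+8=w, b(cons)+5=g, s(cons)+5=x, e(vowel)+8=m, r(cons)+5=w, v(cons)+5=a, e(vowel)+8=m.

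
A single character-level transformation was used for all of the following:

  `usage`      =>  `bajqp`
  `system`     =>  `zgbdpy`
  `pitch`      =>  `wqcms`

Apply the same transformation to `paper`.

wiyoc

Each letter shifts forward by (position + 7), i.e. 7, 8, 9, … — the shift grows by one for each successive letter.
On paper: p+7=w, a+8=i, p+9=y, e+10=o, r+11=c.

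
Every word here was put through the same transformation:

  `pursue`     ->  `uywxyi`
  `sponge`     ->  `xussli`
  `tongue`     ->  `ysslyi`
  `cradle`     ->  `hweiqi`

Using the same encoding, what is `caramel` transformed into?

The shift depends on letter class: consonant p→u is +5, but vowel u→y is +4. Two shifts are in play — +4 for a/e/i/o/u, +5 for every other letter.
Applying it to caramel: c(cons)+5=h, a(vowel)+4=e, r(cons)+5=w, a(vowel)+4=e, m(cons)+5=r, e(vowel)+4=i, l(cons)+5=q.

heweriq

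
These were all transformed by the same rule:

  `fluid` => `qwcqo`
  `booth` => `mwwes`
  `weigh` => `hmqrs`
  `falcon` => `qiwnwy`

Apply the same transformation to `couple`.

The rule splits by letter class: vowels +8, consonants +11.
For couple: c(cons)+11=n, o(vowel)+8=w, u(vowel)+8=c, p(cons)+11=a, l(cons)+11=w, e(vowel)+8=m.

nwcawm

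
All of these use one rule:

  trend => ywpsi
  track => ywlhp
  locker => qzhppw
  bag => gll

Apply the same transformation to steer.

xyppw

The shift depends on letter class: consonant t→y is +5, but vowel e→p is +11. Two shifts are in play — +11 for a/e/i/o/u, +5 for every other letter.
Applying it to steer: s(cons)+5=x, t(cons)+5=y, e(vowel)+11=p, e(vowel)+11=p, r(cons)+5=w.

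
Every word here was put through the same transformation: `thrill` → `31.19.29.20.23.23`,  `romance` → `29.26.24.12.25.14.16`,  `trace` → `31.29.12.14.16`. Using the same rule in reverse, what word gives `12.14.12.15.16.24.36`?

t is letter #20 and maps to 31: an offset of 11. Each letter is replaced by its alphabet position (a=1..z=26) + 11.
Undoing it on 12.14.12.15.16.24.36: 12→(12−11)÷1=1=a, 14→(14−11)÷1=3=c, 12→(12−11)÷1=1=a, 15→(15−11)÷1=4=d, 16→(16−11)÷1=5=e, 24→(24−11)÷1=13=m, 36→(36−11)÷1=25=y.

academy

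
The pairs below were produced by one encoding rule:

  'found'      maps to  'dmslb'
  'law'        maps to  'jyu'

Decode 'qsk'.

sum

Compare letters: f→d is +24, o→m is +24, u→s is +24 — a constant shift. Each letter is shifted forward by 24 in the alphabet (a Caesar shift of +24).
Reversing it on qsk: q−24=s, s−24=u, k−24=m.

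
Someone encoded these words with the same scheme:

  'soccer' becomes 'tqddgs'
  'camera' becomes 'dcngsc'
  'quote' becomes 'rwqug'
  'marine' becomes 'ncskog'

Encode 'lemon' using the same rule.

The shift depends on letter class: consonant s→t is +1, but vowel o→q is +2. Vowels shift forward by 2 and consonants shift forward by 1.
On lemon: l(cons)+1=m, e(vowel)+2=g, m(cons)+1=n, o(vowel)+2=q, n(cons)+1=o.

mgnqo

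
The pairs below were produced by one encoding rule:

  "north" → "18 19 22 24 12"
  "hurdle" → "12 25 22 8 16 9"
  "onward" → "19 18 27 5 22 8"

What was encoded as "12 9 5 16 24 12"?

n is letter #14 and maps to 18: an offset of 4. Letters become their 1-based position plus 4 (so a→5, b→6, …).
Decoding 12 9 5 16 24 12: 12→(12−4)÷1=8=h, 9→(9−4)÷1=5=e, 5→(5−4)÷1=1=a, 16→(16−4)÷1=12=l, 24→(24−4)÷1=20=t, 12→(12−4)÷1=8=h.

health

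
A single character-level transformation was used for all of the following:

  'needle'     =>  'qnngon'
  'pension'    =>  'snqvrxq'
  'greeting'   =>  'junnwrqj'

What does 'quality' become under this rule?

tdjorwb

The shift depends on letter class: consonant n→q is +3, but vowel e→n is +9. The rule splits by letter class: vowels +9, consonants +3.
Applying it to quality: q(cons)+3=t, u(vowel)+9=d, a(vowel)+9=j, l(cons)+3=o, i(vowel)+9=r, t(cons)+3=w, y(cons)+3=b.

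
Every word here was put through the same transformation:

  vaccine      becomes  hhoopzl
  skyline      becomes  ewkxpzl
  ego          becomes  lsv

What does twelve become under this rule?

filxhl

The shift depends on letter class: consonant v→h is +12, but vowel a→h is +7. Two shifts are in play — +7 for a/e/i/o/u, +12 for every other letter.
On twelve: t(cons)+12=f, w(cons)+12=i, e(vowel)+7=l, l(cons)+12=x, v(cons)+12=h, e(vowel)+7=l.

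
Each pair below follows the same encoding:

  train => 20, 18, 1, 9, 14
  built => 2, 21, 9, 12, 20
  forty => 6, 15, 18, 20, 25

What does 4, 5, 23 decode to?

dew

t is letter #20 and maps to 20: an offset of 0. Each letter is replaced by its alphabet position (a=1, b=2, …, z=26).
Decoding 4, 5, 23: 4=d, 5=e, 23=w.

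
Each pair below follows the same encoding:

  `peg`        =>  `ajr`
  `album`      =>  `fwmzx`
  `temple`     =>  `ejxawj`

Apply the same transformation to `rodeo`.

The shift depends on letter class: consonant p→a is +11, but vowel e→j is +5. Two shifts are in play — +5 for a/e/i/o/u, +11 for every other letter.
For rodeo: r(cons)+11=c, o(vowel)+5=t, d(cons)+11=o, e(vowel)+5=j, o(vowel)+5=t.

ctojt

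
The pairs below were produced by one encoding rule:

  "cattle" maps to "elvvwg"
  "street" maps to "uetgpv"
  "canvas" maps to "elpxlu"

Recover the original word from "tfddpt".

Shifts by position in cattle: pos 0: c→e (+2), pos 1: a→l (+11), pos 2: t→v (+2), pos 3: t→v (+2), pos 4: l→w (+11), pos 5: e→g (+2) — repeating every 3. A repeating key of period 3 is used — shifts +2, +11, +2 over and over.
Decoding tfddpt: t−2=r, f−11=u, d−2=b, d−2=b, p−11=e, t−2=r.

rubber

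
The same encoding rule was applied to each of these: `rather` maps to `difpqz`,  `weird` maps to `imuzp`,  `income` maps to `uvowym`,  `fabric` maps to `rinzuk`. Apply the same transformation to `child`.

Shifts by position in rather: pos 0: r→d (+12), pos 1: a→i (+8), pos 2: t→f (+12), pos 3: h→p (+8) — repeating every 2. It's a Vigenère-style cipher with numeric key [12,8]: position i shifts by key[i mod 2].
For child: c+12=o, h+8=p, i+12=u, l+8=t, d+12=p.

oputp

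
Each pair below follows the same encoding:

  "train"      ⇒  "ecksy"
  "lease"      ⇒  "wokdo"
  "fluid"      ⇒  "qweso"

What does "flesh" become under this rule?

The shift depends on letter class: consonant t→e is +11, but vowel a→k is +10. Vowels shift forward by 10 and consonants shift forward by 11.
On flesh: f(cons)+11=q, l(cons)+11=w, e(vowel)+10=o, s(cons)+11=d, h(cons)+11=s.

qwods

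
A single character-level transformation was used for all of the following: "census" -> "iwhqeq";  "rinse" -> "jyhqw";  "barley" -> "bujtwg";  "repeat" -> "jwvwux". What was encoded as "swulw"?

This is an affine cipher: with a=0,…,z=25, each position x becomes (7x+20) mod 26.
Decoding swulw: s(18)→15·(18−20)≡22=w; w(22)→15·(22−20)≡4=e; u(20)→15·(20−20)≡0=a; l(11)→15·(11−20)≡21=v; w(22)→15·(22−20)≡4=e (all mod 26).

weave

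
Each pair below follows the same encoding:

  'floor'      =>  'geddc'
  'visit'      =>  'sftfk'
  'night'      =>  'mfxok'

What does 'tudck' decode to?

f(5)→g(6) and l(11)→e(4) fit y≡17x+25 (mod 26); the inverse of 17 mod 26 is 23. Treating letters as 0–25, the rule is x ↦ 17x + 25 (mod 26).
Reversing it on tudck: t(19)→23·(19−25)≡18=s; u(20)→23·(20−25)≡15=p; d(3)→23·(3−25)≡14=o; c(2)→23·(2−25)≡17=r; k(10)→23·(10−25)≡19=t (all mod 26).

sport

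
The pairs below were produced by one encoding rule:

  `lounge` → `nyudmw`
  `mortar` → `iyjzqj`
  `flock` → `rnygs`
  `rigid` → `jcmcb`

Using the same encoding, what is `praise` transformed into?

tjqcew

l(11)→n(13) and o(14)→y(24) fit y≡21x+16 (mod 26); the inverse of 21 mod 26 is 5. Each letter's alphabet position (a=0..z=25) is mapped through 21·x+16 mod 26 — an affine cipher.
On praise: p(15)→21·15+16≡19=t; r(17)→21·17+16≡9=j; a(0)→21·0+16≡16=q; i(8)→21·8+16≡2=c; s(18)→21·18+16≡4=e; e(4)→21·4+16≡22=w (all mod 26).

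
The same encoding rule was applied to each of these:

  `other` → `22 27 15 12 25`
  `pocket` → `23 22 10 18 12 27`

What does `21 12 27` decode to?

net

Each letter is replaced by its alphabet position (a=1..z=26) + 7.
Decoding 21 12 27: 21→(21−7)÷1=14=n, 12→(12−7)÷1=5=e, 27→(27−7)÷1=20=t.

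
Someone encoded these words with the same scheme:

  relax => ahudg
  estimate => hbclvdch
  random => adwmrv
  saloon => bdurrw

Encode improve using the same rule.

lvyareh

The shift depends on letter class: consonant r→a is +9, but vowel e→h is +3. Vowels shift forward by 3 and consonants shift forward by 9.
For improve: i(vowel)+3=l, m(cons)+9=v, p(cons)+9=y, r(cons)+9=a, o(vowel)+3=r, v(cons)+9=e, e(vowel)+3=h.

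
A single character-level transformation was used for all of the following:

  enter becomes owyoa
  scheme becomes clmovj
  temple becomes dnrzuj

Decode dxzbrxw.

It's a Vigenère-style cipher with numeric key [10,9,5]: position i shifts by key[i mod 3].
Decoding dxzbrxw: d−10=t, x−9=o, z−5=u, b−10=r, r−9=i, x−5=s, w−10=m.

tourism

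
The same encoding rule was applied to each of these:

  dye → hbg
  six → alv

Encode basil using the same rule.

The output letters match the input read backwards, each shifted +3: dye reversed is eyd. Read the word backwards and shift each letter +3.
For basil: reverse → lisab; then shift: l+3=o, i+3=l, s+3=v, a+3=d, b+3=e.

olvde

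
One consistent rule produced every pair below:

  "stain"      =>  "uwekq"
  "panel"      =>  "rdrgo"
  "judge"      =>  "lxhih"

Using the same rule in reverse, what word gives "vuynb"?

It's a Vigenère-style cipher with numeric key [2,3,4]: position i shifts by key[i mod 3].
Decoding vuynb: v−2=t, u−3=r, y−4=u, n−2=l, b−3=y.

truly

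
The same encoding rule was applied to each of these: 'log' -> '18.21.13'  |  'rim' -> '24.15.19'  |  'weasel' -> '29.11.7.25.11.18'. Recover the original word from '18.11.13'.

Letters become their 1-based position plus 6 (so a→7, b→8, …).
Decoding 18.11.13: 18→(18−6)÷1=12=l, 11→(11−6)÷1=5=e, 13→(13−6)÷1=7=g.

leg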